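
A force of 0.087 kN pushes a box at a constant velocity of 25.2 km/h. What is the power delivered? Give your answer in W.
Convert to SI: F = 87.0 N, v = 7.0 m/s
P = Fv = (87.0)(7.0) = 609.0 W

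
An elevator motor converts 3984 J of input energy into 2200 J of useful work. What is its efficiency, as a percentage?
η = W_out/W_in = 2200/3984 = 55.22%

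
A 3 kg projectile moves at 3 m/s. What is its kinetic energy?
KE = ½mv² = ½(3)(3)² = 13.5 J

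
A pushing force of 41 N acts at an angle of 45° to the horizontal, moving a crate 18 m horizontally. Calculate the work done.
W = F·d·cosθ = (41)(18)cos(45°) = 521.8 J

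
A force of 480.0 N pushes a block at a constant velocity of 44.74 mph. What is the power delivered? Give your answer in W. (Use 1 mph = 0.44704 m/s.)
Convert to SI: F = 480.0 N, v = 20.0006 m/s
P = Fv = (480.0)(20.0006) = 9600 W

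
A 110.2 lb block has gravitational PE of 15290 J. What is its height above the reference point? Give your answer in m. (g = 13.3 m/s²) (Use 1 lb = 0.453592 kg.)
Convert to SI: m = 49.9858 kg, PE = 15290.0 J
h = PE/(mg) = 15290.0/(49.9858·13.3) = 23.0 m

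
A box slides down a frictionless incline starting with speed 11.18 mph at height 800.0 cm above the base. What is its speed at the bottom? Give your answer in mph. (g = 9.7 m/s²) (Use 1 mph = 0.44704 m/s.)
Convert to SI: v₀ = 4.99791 m/s, h = 8.0 m
½mv₀² + mgh = ½mv² ⇒ v = √(v₀² + 2gh) = √(4.99791² + 2·9.7·8.0) = 13.4231 m/s = 30.03 mph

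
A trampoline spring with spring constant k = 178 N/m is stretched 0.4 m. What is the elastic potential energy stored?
PE = ½kx² = ½(178)(0.4)² = 14.24 J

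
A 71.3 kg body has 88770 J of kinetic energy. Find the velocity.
v = √(2·KE/m) = √(2·88770/71.3) = 49.9 m/s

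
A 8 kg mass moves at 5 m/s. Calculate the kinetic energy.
KE = ½mv² = ½(8)(5)² = 100.0 J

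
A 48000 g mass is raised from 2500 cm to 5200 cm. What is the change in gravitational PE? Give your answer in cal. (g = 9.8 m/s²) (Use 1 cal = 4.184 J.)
Convert to SI: m = 48.0 kg, Δh = 27.0 m
ΔPE = mgΔh = (48.0)(9.8)(27.0) = 12700.8 J = 3036 cal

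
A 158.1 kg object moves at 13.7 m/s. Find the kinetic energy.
KE = ½mv² = ½(158.1)(13.7)² = 14840 J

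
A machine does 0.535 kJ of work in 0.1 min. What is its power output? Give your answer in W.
Convert to SI: W = 535.0 J, t = 6.0 s
P = W/t = 535.0/6.0 = 89.17 W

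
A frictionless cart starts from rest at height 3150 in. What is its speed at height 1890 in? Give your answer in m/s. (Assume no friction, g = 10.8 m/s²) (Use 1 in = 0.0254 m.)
Convert to SI: h₁−h₂ = 32.004 m
mgh₁ = mgh₂ + ½mv² ⇒ v = √(2g(h₁−h₂)) = √(2·10.8·32.004) = 26.29 m/s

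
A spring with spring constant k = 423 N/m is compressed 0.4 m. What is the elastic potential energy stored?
PE = ½kx² = ½(423)(0.4)² = 33.84 J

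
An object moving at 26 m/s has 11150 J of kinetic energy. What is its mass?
m = 2·KE/v² = 2·11150/(26)² = 32.99 kg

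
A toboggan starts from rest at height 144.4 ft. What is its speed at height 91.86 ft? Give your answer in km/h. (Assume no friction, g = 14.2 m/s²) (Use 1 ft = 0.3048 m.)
Convert to SI: h₁−h₂ = 16.0142 m
mgh₁ = mgh₂ + ½mv² ⇒ v = √(2g(h₁−h₂)) = √(2·14.2·16.0142) = 21.3261 m/s = 76.77 km/h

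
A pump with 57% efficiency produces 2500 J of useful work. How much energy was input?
W_in = W_out/η = 2500/0.57 = 4386 J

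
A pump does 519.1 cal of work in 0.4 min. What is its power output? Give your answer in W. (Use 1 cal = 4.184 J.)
Convert to SI: W = 2171.91 J, t = 24.0 s
P = W/t = 2171.91/24.0 = 90.5 W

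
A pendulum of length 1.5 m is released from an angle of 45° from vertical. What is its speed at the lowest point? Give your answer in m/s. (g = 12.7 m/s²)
h = L(1 − cosθ) = 1.5(1 − cos45°) = 0.43934 m
v = √(2gh) = √(2·12.7·0.43934) = 3.341 m/s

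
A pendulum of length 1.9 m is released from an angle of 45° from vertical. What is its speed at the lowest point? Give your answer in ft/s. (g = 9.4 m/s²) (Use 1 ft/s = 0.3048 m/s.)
h = L(1 − cosθ) = 1.9(1 − cos45°) = 0.556497 m
v = √(2gh) = √(2·9.4·0.556497) = 3.23452 m/s = 10.61 ft/s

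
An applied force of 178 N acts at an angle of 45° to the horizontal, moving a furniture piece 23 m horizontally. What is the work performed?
W = F·d·cosθ = (178)(23)cos(45°) = 2895 J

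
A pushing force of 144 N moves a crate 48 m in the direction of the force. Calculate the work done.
W = F·d = (144)(48) = 6912 J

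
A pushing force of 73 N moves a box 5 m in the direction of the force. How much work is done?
W = F·d = (73)(5) = 365.0 J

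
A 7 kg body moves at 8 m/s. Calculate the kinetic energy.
KE = ½mv² = ½(7)(8)² = 224.0 J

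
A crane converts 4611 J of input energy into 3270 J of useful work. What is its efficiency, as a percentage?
η = W_out/W_in = 3270/4611 = 70.92%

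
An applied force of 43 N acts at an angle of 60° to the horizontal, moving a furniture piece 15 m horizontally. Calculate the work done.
W = F·d·cosθ = (43)(15)cos(60°) = 322.5 J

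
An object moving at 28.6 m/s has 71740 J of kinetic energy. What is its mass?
m = 2·KE/v² = 2·71740/(28.6)² = 175.4 kg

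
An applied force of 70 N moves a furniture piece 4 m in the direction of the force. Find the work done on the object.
W = F·d = (70)(4) = 280.0 J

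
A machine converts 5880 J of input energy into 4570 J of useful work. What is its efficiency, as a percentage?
η = W_out/W_in = 4570/5880 = 77.72%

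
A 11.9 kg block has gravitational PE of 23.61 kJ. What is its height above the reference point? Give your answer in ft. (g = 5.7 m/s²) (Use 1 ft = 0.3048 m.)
Convert to SI: m = 11.9 kg, PE = 23610.0 J
h = PE/(mg) = 23610.0/(11.9·5.7) = 348.076 m = 1142 ft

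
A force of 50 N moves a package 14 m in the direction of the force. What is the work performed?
W = F·d = (50)(14) = 700.0 J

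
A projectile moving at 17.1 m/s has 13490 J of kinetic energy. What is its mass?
m = 2·KE/v² = 2·13490/(17.1)² = 92.27 kg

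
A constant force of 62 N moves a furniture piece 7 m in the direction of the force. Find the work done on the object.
W = F·d = (62)(7) = 434.0 J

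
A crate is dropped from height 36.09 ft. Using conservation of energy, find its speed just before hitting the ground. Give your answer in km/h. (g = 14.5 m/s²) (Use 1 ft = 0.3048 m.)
Convert to SI: h = 11.0002 m
mgh = ½mv² ⇒ v = √(2gh) = √(2·14.5·11.0002) = 17.8608 m/s = 64.3 km/h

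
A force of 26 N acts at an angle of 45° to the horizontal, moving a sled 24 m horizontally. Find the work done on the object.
W = F·d·cosθ = (26)(24)cos(45°) = 441.2 J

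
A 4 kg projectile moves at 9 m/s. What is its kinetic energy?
KE = ½mv² = ½(4)(9)² = 162.0 J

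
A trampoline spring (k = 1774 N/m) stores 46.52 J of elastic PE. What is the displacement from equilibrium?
x = √(2·PE/k) = √(2·46.52/1774) = 0.229 m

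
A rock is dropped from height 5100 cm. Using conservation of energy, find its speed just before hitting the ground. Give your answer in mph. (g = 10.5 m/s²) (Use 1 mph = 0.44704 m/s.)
Convert to SI: h = 51.0 m
mgh = ½mv² ⇒ v = √(2gh) = √(2·10.5·51.0) = 32.7261 m/s = 73.21 mph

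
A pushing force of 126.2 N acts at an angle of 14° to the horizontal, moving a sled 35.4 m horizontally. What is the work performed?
W = F·d·cosθ = (126.2)(35.4)cos(14°) = 4335 J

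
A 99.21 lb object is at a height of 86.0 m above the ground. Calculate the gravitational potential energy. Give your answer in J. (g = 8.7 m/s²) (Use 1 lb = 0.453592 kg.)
Convert to SI: m = 45.0009 kg, h = 86.0 m
PE = mgh = (45.0009)(8.7)(86.0) = 33670 J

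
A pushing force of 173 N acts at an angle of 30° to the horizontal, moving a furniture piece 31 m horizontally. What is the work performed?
W = F·d·cosθ = (173)(31)cos(30°) = 4644 J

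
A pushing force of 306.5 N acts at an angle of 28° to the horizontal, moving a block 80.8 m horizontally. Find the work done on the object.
W = F·d·cosθ = (306.5)(80.8)cos(28°) = 21870 J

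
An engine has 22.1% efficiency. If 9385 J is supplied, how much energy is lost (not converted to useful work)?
W_lost = W_in(1 − η) = 9385·(1 − 0.221) = 7311 J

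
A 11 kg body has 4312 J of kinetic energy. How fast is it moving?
v = √(2·KE/m) = √(2·4312/11) = 28.0 m/s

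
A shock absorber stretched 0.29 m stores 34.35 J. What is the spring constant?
k = 2·PE/x² = 2·34.35/(0.29)² = 816.9 N/m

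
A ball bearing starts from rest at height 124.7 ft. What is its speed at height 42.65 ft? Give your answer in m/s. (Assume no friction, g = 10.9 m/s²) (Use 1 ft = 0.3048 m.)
Convert to SI: h₁−h₂ = 25.0088 m
mgh₁ = mgh₂ + ½mv² ⇒ v = √(2g(h₁−h₂)) = √(2·10.9·25.0088) = 23.35 m/s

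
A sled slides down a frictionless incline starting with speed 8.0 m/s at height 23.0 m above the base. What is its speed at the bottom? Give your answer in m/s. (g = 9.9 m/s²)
½mv₀² + mgh = ½mv² ⇒ v = √(v₀² + 2gh) = √(8.0² + 2·9.9·23.0) = 22.79 m/s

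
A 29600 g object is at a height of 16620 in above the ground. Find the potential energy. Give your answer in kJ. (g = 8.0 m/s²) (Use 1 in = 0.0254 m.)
Convert to SI: m = 29.6 kg, h = 422.148 m
PE = mgh = (29.6)(8.0)(422.148) = 99964.6 J = 99.96 kJ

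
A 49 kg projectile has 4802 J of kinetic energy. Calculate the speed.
v = √(2·KE/m) = √(2·4802/49) = 14.0 m/s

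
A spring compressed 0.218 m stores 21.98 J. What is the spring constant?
k = 2·PE/x² = 2·21.98/(0.218)² = 925.0 N/m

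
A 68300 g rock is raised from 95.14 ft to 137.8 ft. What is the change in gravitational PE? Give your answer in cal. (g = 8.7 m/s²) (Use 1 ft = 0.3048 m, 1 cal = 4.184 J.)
Convert to SI: m = 68.3 kg, Δh = 13.0028 m
ΔPE = mgΔh = (68.3)(8.7)(13.0028) = 7726.37 J = 1847 cal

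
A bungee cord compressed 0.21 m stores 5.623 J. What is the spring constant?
k = 2·PE/x² = 2·5.623/(0.21)² = 255.0 N/m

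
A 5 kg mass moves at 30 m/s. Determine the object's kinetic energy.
KE = ½mv² = ½(5)(30)² = 2250.0 J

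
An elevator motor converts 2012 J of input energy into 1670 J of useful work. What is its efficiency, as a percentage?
η = W_out/W_in = 1670/2012 = 83.0%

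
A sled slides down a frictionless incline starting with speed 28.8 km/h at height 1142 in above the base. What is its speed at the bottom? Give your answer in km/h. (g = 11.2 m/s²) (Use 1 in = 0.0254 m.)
Convert to SI: v₀ = 8.0 m/s, h = 29.0068 m
½mv₀² + mgh = ½mv² ⇒ v = √(v₀² + 2gh) = √(8.0² + 2·11.2·29.0068) = 26.7161 m/s = 96.18 km/h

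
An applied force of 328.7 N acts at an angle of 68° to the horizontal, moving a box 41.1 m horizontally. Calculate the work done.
W = F·d·cosθ = (328.7)(41.1)cos(68°) = 5061 J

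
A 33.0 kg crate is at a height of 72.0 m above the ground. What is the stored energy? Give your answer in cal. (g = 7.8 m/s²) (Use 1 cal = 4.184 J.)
PE = mgh = (33.0)(7.8)(72.0) = 18532.8 J = 4429 cal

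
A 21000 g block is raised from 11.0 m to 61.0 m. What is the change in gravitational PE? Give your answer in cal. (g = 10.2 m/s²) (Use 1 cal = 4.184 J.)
Convert to SI: m = 21.0 kg, Δh = 50.0 m
ΔPE = mgΔh = (21.0)(10.2)(50.0) = 10710.0 J = 2560 cal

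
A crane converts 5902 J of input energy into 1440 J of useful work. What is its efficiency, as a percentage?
η = W_out/W_in = 1440/5902 = 24.4%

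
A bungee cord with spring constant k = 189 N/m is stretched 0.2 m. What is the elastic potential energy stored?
PE = ½kx² = ½(189)(0.2)² = 3.78 J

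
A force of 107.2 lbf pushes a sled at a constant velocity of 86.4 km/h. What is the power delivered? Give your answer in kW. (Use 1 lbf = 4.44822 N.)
Convert to SI: F = 476.849 N, v = 24.0 m/s
P = Fv = (476.849)(24.0) = 11444.4 W = 11.44 kW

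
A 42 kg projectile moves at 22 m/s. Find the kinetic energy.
KE = ½mv² = ½(42)(22)² = 10164.0 J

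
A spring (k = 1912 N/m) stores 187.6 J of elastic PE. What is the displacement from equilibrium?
x = √(2·PE/k) = √(2·187.6/1912) = 0.443 m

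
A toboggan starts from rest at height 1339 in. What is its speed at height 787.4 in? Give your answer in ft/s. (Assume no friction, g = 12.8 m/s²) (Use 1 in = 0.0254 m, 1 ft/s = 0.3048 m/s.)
Convert to SI: h₁−h₂ = 14.0106 m
mgh₁ = mgh₂ + ½mv² ⇒ v = √(2g(h₁−h₂)) = √(2·12.8·14.0106) = 18.9386 m/s = 62.13 ft/s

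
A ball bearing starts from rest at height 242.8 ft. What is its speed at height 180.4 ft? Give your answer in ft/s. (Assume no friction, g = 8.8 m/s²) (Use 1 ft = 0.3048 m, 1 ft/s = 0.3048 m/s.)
Convert to SI: h₁−h₂ = 19.0195 m
mgh₁ = mgh₂ + ½mv² ⇒ v = √(2g(h₁−h₂)) = √(2·8.8·19.0195) = 18.296 m/s = 60.03 ft/s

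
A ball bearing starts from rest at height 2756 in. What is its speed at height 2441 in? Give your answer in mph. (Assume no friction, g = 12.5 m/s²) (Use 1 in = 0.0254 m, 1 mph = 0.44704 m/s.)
Convert to SI: h₁−h₂ = 8.001 m
mgh₁ = mgh₂ + ½mv² ⇒ v = √(2g(h₁−h₂)) = √(2·12.5·8.001) = 14.143 m/s = 31.64 mph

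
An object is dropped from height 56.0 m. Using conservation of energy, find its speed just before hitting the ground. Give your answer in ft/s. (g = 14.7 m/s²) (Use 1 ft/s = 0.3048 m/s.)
mgh = ½mv² ⇒ v = √(2gh) = √(2·14.7·56.0) = 40.5759 m/s = 133.1 ft/s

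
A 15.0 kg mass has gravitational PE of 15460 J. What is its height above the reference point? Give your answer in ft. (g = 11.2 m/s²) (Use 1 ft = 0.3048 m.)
h = PE/(mg) = 15460.0/(15.0·11.2) = 92.0238 m = 301.9 ft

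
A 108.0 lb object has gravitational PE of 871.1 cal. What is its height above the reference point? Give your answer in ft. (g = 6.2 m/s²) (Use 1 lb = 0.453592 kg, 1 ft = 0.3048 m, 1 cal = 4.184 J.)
Convert to SI: m = 48.9879 kg, PE = 3644.68 J
h = PE/(mg) = 3644.68/(48.9879·6.2) = 11.9999 m = 39.37 ft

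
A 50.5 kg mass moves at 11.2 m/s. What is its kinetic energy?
KE = ½mv² = ½(50.5)(11.2)² = 3167 J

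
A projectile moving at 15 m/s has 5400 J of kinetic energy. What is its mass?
m = 2·KE/v² = 2·5400/(15)² = 48.0 kg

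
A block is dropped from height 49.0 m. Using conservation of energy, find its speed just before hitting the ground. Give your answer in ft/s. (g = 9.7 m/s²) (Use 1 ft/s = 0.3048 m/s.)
mgh = ½mv² ⇒ v = √(2gh) = √(2·9.7·49.0) = 30.8318 m/s = 101.2 ft/s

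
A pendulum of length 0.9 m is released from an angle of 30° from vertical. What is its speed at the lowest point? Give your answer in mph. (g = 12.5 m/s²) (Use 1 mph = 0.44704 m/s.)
h = L(1 − cosθ) = 0.9(1 − cos30°) = 0.120577 m
v = √(2gh) = √(2·12.5·0.120577) = 1.73621 m/s = 3.884 mph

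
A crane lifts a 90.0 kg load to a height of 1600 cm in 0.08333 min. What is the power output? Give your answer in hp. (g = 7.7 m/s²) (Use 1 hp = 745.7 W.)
Convert to SI: m = 90.0 kg, h = 16.0 m, t = 4.9998 s
P = mgh/t = (90.0)(7.7)(16.0)/4.9998 = 2217.69 W = 2.974 hp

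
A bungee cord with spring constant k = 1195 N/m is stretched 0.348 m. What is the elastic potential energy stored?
PE = ½kx² = ½(1195)(0.348)² = 72.36 J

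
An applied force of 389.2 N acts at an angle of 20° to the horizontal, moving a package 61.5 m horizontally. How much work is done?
W = F·d·cosθ = (389.2)(61.5)cos(20°) = 22490 J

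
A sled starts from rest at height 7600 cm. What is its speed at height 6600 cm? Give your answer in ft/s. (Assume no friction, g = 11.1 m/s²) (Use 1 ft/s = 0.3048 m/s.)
Convert to SI: h₁−h₂ = 10.0 m
mgh₁ = mgh₂ + ½mv² ⇒ v = √(2g(h₁−h₂)) = √(2·11.1·10.0) = 14.8997 m/s = 48.88 ft/s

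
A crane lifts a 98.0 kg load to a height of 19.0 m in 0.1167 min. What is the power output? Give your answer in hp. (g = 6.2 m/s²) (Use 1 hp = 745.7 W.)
Convert to SI: m = 98.0 kg, h = 19.0 m, t = 7.002 s
P = mgh/t = (98.0)(6.2)(19.0)/7.002 = 1648.73 W = 2.211 hp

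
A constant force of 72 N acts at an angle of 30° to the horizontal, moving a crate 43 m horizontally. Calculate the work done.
W = F·d·cosθ = (72)(43)cos(30°) = 2681 J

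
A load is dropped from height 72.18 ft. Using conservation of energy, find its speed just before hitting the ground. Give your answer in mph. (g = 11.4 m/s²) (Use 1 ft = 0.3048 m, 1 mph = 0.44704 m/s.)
Convert to SI: h = 22.0005 m
mgh = ½mv² ⇒ v = √(2gh) = √(2·11.4·22.0005) = 22.3967 m/s = 50.1 mph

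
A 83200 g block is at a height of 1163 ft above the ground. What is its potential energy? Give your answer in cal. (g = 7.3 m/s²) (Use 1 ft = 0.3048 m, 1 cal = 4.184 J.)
Convert to SI: m = 83.2 kg, h = 354.482 m
PE = mgh = (83.2)(7.3)(354.482) = 215298 J = 51460 cal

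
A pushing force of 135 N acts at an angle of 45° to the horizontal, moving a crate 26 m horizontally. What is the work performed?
W = F·d·cosθ = (135)(26)cos(45°) = 2482 J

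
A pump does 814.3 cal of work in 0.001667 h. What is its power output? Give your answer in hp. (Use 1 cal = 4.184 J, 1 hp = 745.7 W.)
Convert to SI: W = 3407.03 J, t = 6.0012 s
P = W/t = 3407.03/6.0012 = 567.725 W = 0.7613 hp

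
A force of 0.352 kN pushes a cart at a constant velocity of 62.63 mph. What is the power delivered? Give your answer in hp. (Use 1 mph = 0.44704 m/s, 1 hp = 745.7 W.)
Convert to SI: F = 352.0 N, v = 27.9981 m/s
P = Fv = (352.0)(27.9981) = 9855.34 W = 13.22 hp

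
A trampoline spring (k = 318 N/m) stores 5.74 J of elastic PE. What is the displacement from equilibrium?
x = √(2·PE/k) = √(2·5.74/318) = 0.19 m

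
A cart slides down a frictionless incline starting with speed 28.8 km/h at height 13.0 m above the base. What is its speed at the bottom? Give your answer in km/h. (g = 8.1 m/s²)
Convert to SI: v₀ = 8.0 m/s, h = 13.0 m
½mv₀² + mgh = ½mv² ⇒ v = √(v₀² + 2gh) = √(8.0² + 2·8.1·13.0) = 16.5711 m/s = 59.66 km/h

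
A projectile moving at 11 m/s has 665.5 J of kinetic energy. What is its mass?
m = 2·KE/v² = 2·665.5/(11)² = 11.0 kg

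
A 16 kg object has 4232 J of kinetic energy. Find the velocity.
v = √(2·KE/m) = √(2·4232/16) = 23.0 m/s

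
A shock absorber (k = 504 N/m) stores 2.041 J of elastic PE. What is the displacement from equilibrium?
x = √(2·PE/k) = √(2·2.041/504) = 0.09 m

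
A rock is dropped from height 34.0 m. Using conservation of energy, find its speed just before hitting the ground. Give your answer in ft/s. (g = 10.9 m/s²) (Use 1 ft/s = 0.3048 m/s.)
mgh = ½mv² ⇒ v = √(2gh) = √(2·10.9·34.0) = 27.225 m/s = 89.32 ft/s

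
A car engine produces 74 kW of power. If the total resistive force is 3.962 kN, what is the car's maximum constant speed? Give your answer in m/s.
Convert to SI: F = 3962.0 N
P = Fv ⇒ v = P/F = 74000 W/3962.0 N = 18.68 m/s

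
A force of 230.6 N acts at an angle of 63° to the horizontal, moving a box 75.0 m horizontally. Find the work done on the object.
W = F·d·cosθ = (230.6)(75.0)cos(63°) = 7852 J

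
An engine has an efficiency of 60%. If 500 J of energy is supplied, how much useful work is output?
W_out = η·W_in = 0.6·500 = 300.0 J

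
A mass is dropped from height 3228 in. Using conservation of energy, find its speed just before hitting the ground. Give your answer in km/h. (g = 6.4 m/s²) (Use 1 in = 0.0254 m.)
Convert to SI: h = 81.9912 m
mgh = ½mv² ⇒ v = √(2gh) = √(2·6.4·81.9912) = 32.3958 m/s = 116.6 km/h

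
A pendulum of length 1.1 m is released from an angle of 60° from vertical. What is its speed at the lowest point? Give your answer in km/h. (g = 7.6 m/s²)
h = L(1 − cosθ) = 1.1(1 − cos60°) = 0.55 m
v = √(2gh) = √(2·7.6·0.55) = 2.89137 m/s = 10.41 km/h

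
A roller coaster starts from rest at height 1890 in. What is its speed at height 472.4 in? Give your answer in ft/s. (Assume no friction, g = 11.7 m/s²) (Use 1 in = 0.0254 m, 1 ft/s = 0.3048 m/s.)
Convert to SI: h₁−h₂ = 36.007 m
mgh₁ = mgh₂ + ½mv² ⇒ v = √(2g(h₁−h₂)) = √(2·11.7·36.007) = 29.027 m/s = 95.23 ft/s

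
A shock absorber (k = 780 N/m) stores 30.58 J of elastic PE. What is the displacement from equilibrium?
x = √(2·PE/k) = √(2·30.58/780) = 0.28 m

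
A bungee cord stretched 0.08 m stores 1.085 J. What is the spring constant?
k = 2·PE/x² = 2·1.085/(0.08)² = 339.1 N/m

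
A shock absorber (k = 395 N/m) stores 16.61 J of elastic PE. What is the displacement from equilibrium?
x = √(2·PE/k) = √(2·16.61/395) = 0.29 m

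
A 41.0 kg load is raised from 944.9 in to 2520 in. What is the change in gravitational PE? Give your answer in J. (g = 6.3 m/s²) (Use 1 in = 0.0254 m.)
Convert to SI: m = 41.0 kg, Δh = 40.0075 m
ΔPE = mgΔh = (41.0)(6.3)(40.0075) = 10330 J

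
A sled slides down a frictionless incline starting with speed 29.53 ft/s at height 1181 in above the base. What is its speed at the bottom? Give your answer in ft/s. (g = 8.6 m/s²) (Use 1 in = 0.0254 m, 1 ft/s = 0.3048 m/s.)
Convert to SI: v₀ = 9.00074 m/s, h = 29.9974 m
½mv₀² + mgh = ½mv² ⇒ v = √(v₀² + 2gh) = √(9.00074² + 2·8.6·29.9974) = 24.4329 m/s = 80.16 ft/s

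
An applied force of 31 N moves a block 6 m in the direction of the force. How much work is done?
W = F·d = (31)(6) = 186.0 J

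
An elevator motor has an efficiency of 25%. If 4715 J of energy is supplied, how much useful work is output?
W_out = η·W_in = 0.25·4715 = 1178.75 J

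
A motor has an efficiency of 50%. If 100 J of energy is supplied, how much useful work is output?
W_out = η·W_in = 0.5·100 = 50.0 J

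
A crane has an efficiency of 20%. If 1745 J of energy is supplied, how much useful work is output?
W_out = η·W_in = 0.2·1745 = 349.0 J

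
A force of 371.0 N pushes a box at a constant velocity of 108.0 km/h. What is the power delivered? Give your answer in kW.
Convert to SI: F = 371.0 N, v = 30.0 m/s
P = Fv = (371.0)(30.0) = 11130.0 W = 11.13 kW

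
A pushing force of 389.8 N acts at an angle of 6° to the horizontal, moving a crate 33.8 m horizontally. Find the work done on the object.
W = F·d·cosθ = (389.8)(33.8)cos(6°) = 13100 J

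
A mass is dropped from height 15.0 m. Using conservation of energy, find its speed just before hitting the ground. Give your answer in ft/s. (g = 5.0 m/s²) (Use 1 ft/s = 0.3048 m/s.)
mgh = ½mv² ⇒ v = √(2gh) = √(2·5.0·15.0) = 12.2474 m/s = 40.18 ft/s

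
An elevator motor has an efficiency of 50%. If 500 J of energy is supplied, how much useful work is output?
W_out = η·W_in = 0.5·500 = 250.0 J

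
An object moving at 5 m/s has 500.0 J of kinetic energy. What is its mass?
m = 2·KE/v² = 2·500.0/(5)² = 40.0 kg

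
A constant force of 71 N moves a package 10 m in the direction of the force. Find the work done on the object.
W = F·d = (71)(10) = 710.0 J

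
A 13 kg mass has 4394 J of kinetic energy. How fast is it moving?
v = √(2·KE/m) = √(2·4394/13) = 26.0 m/s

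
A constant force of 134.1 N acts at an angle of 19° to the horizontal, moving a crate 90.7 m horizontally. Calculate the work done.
W = F·d·cosθ = (134.1)(90.7)cos(19°) = 11500 J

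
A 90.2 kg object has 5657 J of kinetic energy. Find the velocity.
v = √(2·KE/m) = √(2·5657/90.2) = 11.2 m/s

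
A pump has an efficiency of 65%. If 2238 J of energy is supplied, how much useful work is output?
W_out = η·W_in = 0.65·2238 = 1454.7 J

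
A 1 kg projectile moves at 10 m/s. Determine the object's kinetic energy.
KE = ½mv² = ½(1)(10)² = 50.0 J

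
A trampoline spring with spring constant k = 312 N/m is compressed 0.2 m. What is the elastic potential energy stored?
PE = ½kx² = ½(312)(0.2)² = 6.24 J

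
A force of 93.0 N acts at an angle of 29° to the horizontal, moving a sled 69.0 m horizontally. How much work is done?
W = F·d·cosθ = (93.0)(69.0)cos(29°) = 5612 J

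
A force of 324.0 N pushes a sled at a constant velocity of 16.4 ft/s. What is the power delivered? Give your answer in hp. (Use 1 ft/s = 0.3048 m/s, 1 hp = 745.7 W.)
Convert to SI: F = 324.0 N, v = 4.99872 m/s
P = Fv = (324.0)(4.99872) = 1619.59 W = 2.172 hp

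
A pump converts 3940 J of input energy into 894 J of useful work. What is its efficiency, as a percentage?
η = W_out/W_in = 894/3940 = 22.69%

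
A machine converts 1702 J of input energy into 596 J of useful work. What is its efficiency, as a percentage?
η = W_out/W_in = 596/1702 = 35.02%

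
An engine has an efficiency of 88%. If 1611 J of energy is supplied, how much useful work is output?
W_out = η·W_in = 0.88·1611 = 1417.68 J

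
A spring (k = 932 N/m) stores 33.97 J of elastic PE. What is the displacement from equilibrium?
x = √(2·PE/k) = √(2·33.97/932) = 0.27 m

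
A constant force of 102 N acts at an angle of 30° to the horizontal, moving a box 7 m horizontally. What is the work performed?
W = F·d·cosθ = (102)(7)cos(30°) = 618.3 J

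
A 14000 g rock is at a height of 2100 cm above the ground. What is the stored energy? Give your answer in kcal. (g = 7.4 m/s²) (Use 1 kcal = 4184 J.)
Convert to SI: m = 14.0 kg, h = 21.0 m
PE = mgh = (14.0)(7.4)(21.0) = 2175.6 J = 0.52 kcal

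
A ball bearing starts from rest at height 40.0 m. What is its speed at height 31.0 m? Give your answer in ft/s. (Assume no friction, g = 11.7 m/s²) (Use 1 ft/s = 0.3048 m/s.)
mgh₁ = mgh₂ + ½mv² ⇒ v = √(2g(h₁−h₂)) = √(2·11.7·9.0) = 14.5121 m/s = 47.61 ft/s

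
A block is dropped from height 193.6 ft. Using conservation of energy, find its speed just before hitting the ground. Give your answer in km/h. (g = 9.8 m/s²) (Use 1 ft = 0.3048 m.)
Convert to SI: h = 59.0093 m
mgh = ½mv² ⇒ v = √(2gh) = √(2·9.8·59.0093) = 34.0086 m/s = 122.4 km/h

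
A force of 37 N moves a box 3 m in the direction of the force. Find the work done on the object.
W = F·d = (37)(3) = 111.0 J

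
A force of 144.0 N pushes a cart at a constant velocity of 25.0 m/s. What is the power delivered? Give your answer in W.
P = Fv = (144.0)(25.0) = 3600 W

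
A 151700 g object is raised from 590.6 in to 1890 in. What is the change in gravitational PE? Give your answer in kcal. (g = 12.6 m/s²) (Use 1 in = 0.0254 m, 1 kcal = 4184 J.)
Convert to SI: m = 151.7 kg, Δh = 33.0048 m
ΔPE = mgΔh = (151.7)(12.6)(33.0048) = 63086.0 J = 15.08 kcal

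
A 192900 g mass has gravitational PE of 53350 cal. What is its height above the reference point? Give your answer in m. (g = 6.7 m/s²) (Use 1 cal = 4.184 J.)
Convert to SI: m = 192.9 kg, PE = 223216 J
h = PE/(mg) = 223216/(192.9·6.7) = 172.7 m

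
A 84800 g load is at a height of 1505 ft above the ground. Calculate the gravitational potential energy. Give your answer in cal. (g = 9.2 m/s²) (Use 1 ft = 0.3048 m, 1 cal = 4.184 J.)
Convert to SI: m = 84.8 kg, h = 458.724 m
PE = mgh = (84.8)(9.2)(458.724) = 357878 J = 85530 cal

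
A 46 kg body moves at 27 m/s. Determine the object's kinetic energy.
KE = ½mv² = ½(46)(27)² = 16767.0 J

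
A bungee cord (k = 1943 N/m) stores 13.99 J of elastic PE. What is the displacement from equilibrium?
x = √(2·PE/k) = √(2·13.99/1943) = 0.12 m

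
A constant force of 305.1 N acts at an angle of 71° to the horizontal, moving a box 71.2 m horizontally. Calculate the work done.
W = F·d·cosθ = (305.1)(71.2)cos(71°) = 7072 J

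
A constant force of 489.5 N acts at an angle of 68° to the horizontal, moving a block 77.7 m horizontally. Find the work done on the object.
W = F·d·cosθ = (489.5)(77.7)cos(68°) = 14250 J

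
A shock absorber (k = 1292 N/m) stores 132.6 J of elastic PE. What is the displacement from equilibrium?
x = √(2·PE/k) = √(2·132.6/1292) = 0.4531 m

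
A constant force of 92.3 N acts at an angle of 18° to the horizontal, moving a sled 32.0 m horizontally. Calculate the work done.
W = F·d·cosθ = (92.3)(32.0)cos(18°) = 2809 J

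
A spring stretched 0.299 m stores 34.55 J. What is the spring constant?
k = 2·PE/x² = 2·34.55/(0.299)² = 772.9 N/m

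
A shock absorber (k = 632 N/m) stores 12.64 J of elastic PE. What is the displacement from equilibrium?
x = √(2·PE/k) = √(2·12.64/632) = 0.2 m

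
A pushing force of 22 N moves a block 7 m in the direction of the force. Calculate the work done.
W = F·d = (22)(7) = 154.0 J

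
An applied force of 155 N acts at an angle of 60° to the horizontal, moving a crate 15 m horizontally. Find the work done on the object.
W = F·d·cosθ = (155)(15)cos(60°) = 1163 J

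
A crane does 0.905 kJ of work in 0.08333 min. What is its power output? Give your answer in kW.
Convert to SI: W = 905.0 J, t = 4.9998 s
P = W/t = 905.0/4.9998 = 181.007 W = 0.181 kW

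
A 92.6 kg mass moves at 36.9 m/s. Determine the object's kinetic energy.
KE = ½mv² = ½(92.6)(36.9)² = 63040 J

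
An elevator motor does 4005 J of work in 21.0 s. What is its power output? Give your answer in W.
P = W/t = 4005.0/21.0 = 190.7 W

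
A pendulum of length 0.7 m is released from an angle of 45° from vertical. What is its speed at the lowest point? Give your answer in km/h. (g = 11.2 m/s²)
h = L(1 − cosθ) = 0.7(1 − cos45°) = 0.205025 m
v = √(2gh) = √(2·11.2·0.205025) = 2.14303 m/s = 7.715 km/h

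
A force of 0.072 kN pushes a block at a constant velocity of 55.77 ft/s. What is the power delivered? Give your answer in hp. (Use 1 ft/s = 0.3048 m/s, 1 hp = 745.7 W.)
Convert to SI: F = 72.0 N, v = 16.9987 m/s
P = Fv = (72.0)(16.9987) = 1223.91 W = 1.641 hp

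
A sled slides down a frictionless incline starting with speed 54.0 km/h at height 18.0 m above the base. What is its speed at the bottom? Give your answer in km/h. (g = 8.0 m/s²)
Convert to SI: v₀ = 15.0 m/s, h = 18.0 m
½mv₀² + mgh = ½mv² ⇒ v = √(v₀² + 2gh) = √(15.0² + 2·8.0·18.0) = 22.6495 m/s = 81.54 km/h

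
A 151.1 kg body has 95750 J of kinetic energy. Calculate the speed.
v = √(2·KE/m) = √(2·95750/151.1) = 35.6 m/s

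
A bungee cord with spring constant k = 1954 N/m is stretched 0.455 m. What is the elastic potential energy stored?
PE = ½kx² = ½(1954)(0.455)² = 202.3 J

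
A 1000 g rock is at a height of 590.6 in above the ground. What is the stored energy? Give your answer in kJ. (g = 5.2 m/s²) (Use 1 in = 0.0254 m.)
Convert to SI: m = 1.0 kg, h = 15.0012 m
PE = mgh = (1.0)(5.2)(15.0012) = 78.0064 J = 0.07801 kJ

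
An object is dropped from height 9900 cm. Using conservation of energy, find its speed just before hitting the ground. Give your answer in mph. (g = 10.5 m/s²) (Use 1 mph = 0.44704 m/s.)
Convert to SI: h = 99.0 m
mgh = ½mv² ⇒ v = √(2gh) = √(2·10.5·99.0) = 45.5961 m/s = 102.0 mph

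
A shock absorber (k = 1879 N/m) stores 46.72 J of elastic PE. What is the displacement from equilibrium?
x = √(2·PE/k) = √(2·46.72/1879) = 0.223 m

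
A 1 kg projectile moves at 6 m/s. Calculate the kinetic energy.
KE = ½mv² = ½(1)(6)² = 18.0 J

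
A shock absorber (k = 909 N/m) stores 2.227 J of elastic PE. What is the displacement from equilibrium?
x = √(2·PE/k) = √(2·2.227/909) = 0.07 m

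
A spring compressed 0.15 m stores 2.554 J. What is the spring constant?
k = 2·PE/x² = 2·2.554/(0.15)² = 227.0 N/m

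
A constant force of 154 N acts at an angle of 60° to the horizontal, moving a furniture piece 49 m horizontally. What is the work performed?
W = F·d·cosθ = (154)(49)cos(60°) = 3773 J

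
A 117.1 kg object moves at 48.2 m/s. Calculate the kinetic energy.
KE = ½mv² = ½(117.1)(48.2)² = 136000 J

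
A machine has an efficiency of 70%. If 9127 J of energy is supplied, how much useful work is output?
W_out = η·W_in = 0.7·9127 = 6388.9 J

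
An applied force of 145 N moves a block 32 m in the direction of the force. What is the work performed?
W = F·d = (145)(32) = 4640 J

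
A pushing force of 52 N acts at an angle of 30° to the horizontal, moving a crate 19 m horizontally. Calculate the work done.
W = F·d·cosθ = (52)(19)cos(30°) = 855.6 J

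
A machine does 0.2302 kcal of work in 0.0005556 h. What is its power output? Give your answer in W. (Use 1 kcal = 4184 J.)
Convert to SI: W = 963.157 J, t = 2.00016 s
P = W/t = 963.157/2.00016 = 481.5 W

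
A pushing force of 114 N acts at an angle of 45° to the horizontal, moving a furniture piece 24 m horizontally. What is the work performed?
W = F·d·cosθ = (114)(24)cos(45°) = 1935 J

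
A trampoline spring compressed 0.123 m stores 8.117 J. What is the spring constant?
k = 2·PE/x² = 2·8.117/(0.123)² = 1073 N/m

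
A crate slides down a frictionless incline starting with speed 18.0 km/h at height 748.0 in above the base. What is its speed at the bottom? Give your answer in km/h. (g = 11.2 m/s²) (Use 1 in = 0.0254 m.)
Convert to SI: v₀ = 5.0 m/s, h = 18.9992 m
½mv₀² + mgh = ½mv² ⇒ v = √(v₀² + 2gh) = √(5.0² + 2·11.2·18.9992) = 21.2269 m/s = 76.42 km/h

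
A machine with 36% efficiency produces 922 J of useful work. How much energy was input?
W_in = W_out/η = 922/0.36 = 2561 J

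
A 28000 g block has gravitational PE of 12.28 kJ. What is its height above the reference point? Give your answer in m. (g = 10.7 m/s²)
Convert to SI: m = 28.0 kg, PE = 12280.0 J
h = PE/(mg) = 12280.0/(28.0·10.7) = 40.99 m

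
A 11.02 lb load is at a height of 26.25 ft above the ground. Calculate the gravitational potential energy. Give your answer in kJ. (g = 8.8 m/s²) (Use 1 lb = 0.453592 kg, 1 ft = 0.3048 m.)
Convert to SI: m = 4.99858 kg, h = 8.001 m
PE = mgh = (4.99858)(8.8)(8.001) = 351.944 J = 0.3519 kJ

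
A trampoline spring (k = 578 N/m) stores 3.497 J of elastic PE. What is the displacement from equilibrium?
x = √(2·PE/k) = √(2·3.497/578) = 0.11 m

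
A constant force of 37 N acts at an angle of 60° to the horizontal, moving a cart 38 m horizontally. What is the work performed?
W = F·d·cosθ = (37)(38)cos(60°) = 703.0 J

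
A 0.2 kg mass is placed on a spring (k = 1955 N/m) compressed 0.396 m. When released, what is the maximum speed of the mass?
½kx² = ½mv² ⇒ v = x√(k/m) = (0.396)√(1955/0.2) = 39.15 m/s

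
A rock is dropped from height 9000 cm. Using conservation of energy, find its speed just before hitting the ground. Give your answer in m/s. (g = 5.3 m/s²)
Convert to SI: h = 90.0 m
mgh = ½mv² ⇒ v = √(2gh) = √(2·5.3·90.0) = 30.89 m/s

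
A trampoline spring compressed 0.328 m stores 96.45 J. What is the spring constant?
k = 2·PE/x² = 2·96.45/(0.328)² = 1793 N/m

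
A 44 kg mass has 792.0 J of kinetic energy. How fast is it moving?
v = √(2·KE/m) = √(2·792.0/44) = 6.0 m/s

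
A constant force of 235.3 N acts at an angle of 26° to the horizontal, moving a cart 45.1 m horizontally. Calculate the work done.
W = F·d·cosθ = (235.3)(45.1)cos(26°) = 9538 J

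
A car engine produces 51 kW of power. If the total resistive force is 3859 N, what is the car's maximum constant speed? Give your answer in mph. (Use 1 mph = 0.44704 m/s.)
P = Fv ⇒ v = P/F = 51000 W/3859.0 N = 13.2159 m/s = 29.56 mph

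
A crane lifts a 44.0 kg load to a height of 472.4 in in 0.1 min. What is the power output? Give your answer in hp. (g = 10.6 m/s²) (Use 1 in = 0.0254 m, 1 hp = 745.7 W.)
Convert to SI: m = 44.0 kg, h = 11.999 m, t = 6.0 s
P = mgh/t = (44.0)(10.6)(11.999)/6.0 = 932.719 W = 1.251 hp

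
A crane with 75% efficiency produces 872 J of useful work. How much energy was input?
W_in = W_out/η = 872/0.75 = 1163 J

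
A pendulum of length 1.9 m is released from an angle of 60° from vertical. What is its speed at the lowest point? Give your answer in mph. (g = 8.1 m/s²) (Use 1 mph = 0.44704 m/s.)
h = L(1 − cosθ) = 1.9(1 − cos60°) = 0.95 m
v = √(2gh) = √(2·8.1·0.95) = 3.92301 m/s = 8.776 mph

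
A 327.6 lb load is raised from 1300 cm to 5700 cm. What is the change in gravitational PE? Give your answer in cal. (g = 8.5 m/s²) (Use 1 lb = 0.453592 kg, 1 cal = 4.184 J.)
Convert to SI: m = 148.597 kg, Δh = 44.0 m
ΔPE = mgΔh = (148.597)(8.5)(44.0) = 55575.2 J = 13280 cal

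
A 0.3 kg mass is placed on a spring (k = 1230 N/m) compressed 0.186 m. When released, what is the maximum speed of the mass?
½kx² = ½mv² ⇒ v = x√(k/m) = (0.186)√(1230/0.3) = 11.91 m/s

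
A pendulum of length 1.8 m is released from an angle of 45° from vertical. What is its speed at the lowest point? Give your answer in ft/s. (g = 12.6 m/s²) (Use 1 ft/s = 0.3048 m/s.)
h = L(1 − cosθ) = 1.8(1 − cos45°) = 0.527208 m
v = √(2gh) = √(2·12.6·0.527208) = 3.64495 m/s = 11.96 ft/s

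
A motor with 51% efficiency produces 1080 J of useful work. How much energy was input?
W_in = W_out/η = 1080/0.51 = 2118 J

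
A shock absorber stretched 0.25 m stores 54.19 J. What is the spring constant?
k = 2·PE/x² = 2·54.19/(0.25)² = 1734 N/m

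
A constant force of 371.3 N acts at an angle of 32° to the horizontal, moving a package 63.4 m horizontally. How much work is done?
W = F·d·cosθ = (371.3)(63.4)cos(32°) = 19960 J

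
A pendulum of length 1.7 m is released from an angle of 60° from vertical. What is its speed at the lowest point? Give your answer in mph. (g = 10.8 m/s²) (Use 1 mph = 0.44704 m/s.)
h = L(1 − cosθ) = 1.7(1 − cos60°) = 0.85 m
v = √(2gh) = √(2·10.8·0.85) = 4.28486 m/s = 9.585 mph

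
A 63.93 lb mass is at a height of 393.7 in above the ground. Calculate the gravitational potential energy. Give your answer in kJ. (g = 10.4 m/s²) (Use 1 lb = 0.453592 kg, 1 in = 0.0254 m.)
Convert to SI: m = 28.9981 kg, h = 9.99998 m
PE = mgh = (28.9981)(10.4)(9.99998) = 3015.8 J = 3.016 kJ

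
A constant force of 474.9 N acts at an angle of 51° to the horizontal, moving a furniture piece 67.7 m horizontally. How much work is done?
W = F·d·cosθ = (474.9)(67.7)cos(51°) = 20230 J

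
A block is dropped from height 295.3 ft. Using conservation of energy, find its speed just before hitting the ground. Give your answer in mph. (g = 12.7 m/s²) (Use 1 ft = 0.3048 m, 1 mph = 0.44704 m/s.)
Convert to SI: h = 90.0074 m
mgh = ½mv² ⇒ v = √(2gh) = √(2·12.7·90.0074) = 47.8141 m/s = 107.0 mph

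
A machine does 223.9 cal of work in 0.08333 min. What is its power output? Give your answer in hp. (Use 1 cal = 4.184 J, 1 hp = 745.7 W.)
Convert to SI: W = 936.798 J, t = 4.9998 s
P = W/t = 936.798/4.9998 = 187.367 W = 0.2513 hp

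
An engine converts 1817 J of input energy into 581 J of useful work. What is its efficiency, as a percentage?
η = W_out/W_in = 581/1817 = 31.98%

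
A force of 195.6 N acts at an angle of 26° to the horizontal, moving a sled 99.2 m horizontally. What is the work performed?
W = F·d·cosθ = (195.6)(99.2)cos(26°) = 17440 J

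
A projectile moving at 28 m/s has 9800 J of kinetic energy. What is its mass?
m = 2·KE/v² = 2·9800/(28)² = 25.0 kg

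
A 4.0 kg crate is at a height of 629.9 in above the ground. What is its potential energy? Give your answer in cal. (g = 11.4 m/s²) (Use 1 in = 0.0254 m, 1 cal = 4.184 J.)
Convert to SI: m = 4.0 kg, h = 15.9995 m
PE = mgh = (4.0)(11.4)(15.9995) = 729.575 J = 174.4 cal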